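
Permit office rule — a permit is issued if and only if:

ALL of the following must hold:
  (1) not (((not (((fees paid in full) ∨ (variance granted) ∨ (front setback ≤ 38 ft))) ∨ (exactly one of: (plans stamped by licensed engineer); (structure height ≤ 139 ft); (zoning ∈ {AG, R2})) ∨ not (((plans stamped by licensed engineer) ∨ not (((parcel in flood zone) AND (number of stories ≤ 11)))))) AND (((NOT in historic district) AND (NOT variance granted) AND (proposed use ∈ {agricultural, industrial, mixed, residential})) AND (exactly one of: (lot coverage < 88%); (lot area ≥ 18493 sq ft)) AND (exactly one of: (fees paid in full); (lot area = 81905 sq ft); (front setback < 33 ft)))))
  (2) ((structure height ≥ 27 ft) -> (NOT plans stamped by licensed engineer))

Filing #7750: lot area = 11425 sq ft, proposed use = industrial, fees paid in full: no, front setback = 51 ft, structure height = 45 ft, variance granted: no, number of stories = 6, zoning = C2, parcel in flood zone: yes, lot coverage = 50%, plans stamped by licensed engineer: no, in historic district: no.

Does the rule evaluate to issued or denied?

Atomic conditions:
  fees paid in full: no → false
  variance granted: no → false
  front setback ≤ 38 ft: 51 ≤ 38 is false
  plans stamped by licensed engineer: no → false
  structure height ≤ 139 ft: 45 ≤ 139 is true
  zoning ∈ {AG, R2}: C2 is not in the set → false
  parcel in flood zone: yes → true
  number of stories ≤ 11: 6 ≤ 11 is true
  NOT in historic district: no → true
  NOT variance granted: no → true
  proposed use ∈ {agricultural, industrial, mixed, residential}: industrial is in the set → true
  lot coverage < 88%: 50 < 88 is true
  lot area ≥ 18493 sq ft: 11425 ≥ 18493 is false
  lot area = 81905 sq ft: 11425 == 81905 is false
  front setback < 33 ft: 51 < 33 is false
  structure height ≥ 27 ft: 45 ≥ 27 is true
  NOT plans stamped by licensed engineer: no → true
Combine:
[1.1.1.1.1] false OR false OR false = false
[1.1.1.1] NOT false = true
[1.1.1.2] exactly-one(false, true, false) = true
[1.1.1.3.1.2.1] true AND true = true
[1.1.1.3.1.2] NOT true = false
[1.1.1.3.1] false OR false = false
[1.1.1.3] NOT false = true
[1.1.1] true OR true OR true = true
[1.1.2.1] true AND true AND true = true
[1.1.2.2] exactly-one(true, false) = true
[1.1.2.3] exactly-one(false, false, false) = false
[1.1.2] true AND true AND false = false
[1.1] true AND false = false
[1] NOT false = true
[2] true → true = true
[root] true AND true = true
Overall: true → issued

Issued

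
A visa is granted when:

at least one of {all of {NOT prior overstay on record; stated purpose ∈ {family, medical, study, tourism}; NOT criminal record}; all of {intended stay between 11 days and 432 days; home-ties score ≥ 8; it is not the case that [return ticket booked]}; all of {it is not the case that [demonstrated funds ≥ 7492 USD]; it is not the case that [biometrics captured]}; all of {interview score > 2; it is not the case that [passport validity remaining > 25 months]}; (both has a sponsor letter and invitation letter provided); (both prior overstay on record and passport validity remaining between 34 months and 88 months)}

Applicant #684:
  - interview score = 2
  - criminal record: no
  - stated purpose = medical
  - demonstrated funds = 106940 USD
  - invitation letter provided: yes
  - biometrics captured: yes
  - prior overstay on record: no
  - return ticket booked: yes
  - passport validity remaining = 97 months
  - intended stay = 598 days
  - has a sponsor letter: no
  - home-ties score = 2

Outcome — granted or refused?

Atomic conditions:
  NOT prior overstay on record: no → true
  stated purpose ∈ {family, medical, study, tourism}: medical is in the set → true
  NOT criminal record: no → true
  intended stay between 11 days and 432 days: 598 in [11, 432] is false
  home-ties score ≥ 8: 2 ≥ 8 is false
  return ticket booked: yes → true
  demonstrated funds ≥ 7492 USD: 106940 ≥ 7492 is true
  biometrics captured: yes → true
  interview score > 2: 2 > 2 is false
  passport validity remaining > 25 months: 97 > 25 is true
  has a sponsor letter: no → false
  invitation letter provided: yes → true
  prior overstay on record: no → false
  passport validity remaining between 34 months and 88 months: 97 in [34, 88] is false
Combine:
[1] true AND true AND true = true
[2.3] NOT true = false
[2] false AND false AND false = false
[3.1] NOT true = false
[3.2] NOT true = false
[3] false AND false = false
[4.2] NOT true = false
[4] false AND false = false
[5] false AND true = false
[6] false AND false = false
[root] true OR false OR false OR false OR false OR false = true
Overall: true → granted

Granted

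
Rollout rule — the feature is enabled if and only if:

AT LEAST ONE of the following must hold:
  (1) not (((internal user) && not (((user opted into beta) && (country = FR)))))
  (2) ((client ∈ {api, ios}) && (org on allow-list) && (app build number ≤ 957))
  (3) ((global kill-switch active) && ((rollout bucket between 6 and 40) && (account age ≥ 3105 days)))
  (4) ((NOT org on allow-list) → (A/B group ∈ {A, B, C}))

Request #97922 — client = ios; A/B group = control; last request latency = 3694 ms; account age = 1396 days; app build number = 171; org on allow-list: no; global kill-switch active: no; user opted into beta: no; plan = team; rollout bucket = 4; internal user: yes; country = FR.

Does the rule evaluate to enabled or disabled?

Atomic conditions:
  internal user: yes → true
  user opted into beta: no → false
  country = FR: FR == FR is true
  client ∈ {api, ios}: ios is in the set → true
  org on allow-list: no → false
  app build number ≤ 957: 171 ≤ 957 is true
  global kill-switch active: no → false
  rollout bucket between 6 and 40: 4 in [6, 40] is false
  account age ≥ 3105 days: 1396 ≥ 3105 is false
  NOT org on allow-list: no → true
  A/B group ∈ {A, B, C}: control is not in the set → false
Combine:
[1.1.2.1] false AND true = false
[1.1.2] NOT false = true
[1.1] true AND true = true
[1] NOT true = false
[2] true AND false AND true = false
[3.2] false AND false = false
[3] false AND false = false
[4] true → false = false
[root] false OR false OR false OR false = false
Overall: false → disabled

Disabled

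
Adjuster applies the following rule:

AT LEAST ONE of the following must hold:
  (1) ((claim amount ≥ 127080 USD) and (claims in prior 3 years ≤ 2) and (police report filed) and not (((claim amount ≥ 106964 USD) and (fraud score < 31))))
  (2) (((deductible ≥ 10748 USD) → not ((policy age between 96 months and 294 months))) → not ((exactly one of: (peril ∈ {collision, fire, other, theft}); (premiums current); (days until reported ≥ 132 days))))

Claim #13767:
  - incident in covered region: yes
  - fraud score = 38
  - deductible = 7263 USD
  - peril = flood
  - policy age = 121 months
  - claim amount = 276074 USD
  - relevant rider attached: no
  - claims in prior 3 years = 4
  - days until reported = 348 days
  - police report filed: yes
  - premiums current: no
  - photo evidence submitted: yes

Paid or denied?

Denied

Atomic conditions:
  claim amount ≥ 127080 USD: 276074 ≥ 127080 is true
  claims in prior 3 years ≤ 2: 4 ≤ 2 is false
  police report filed: yes → true
  claim amount ≥ 106964 USD: 276074 ≥ 106964 is true
  fraud score < 31: 38 < 31 is false
  deductible ≥ 10748 USD: 7263 ≥ 10748 is false
  policy age between 96 months and 294 months: 121 in [96, 294] is true
  peril ∈ {collision, fire, other, theft}: flood is not in the set → false
  premiums current: no → false
  days until reported ≥ 132 days: 348 ≥ 132 is true
Combine:
[1.4.1] true AND false = false
[1.4] NOT false = true
[1] true AND false AND true AND true = false
[2.1.2] NOT true = false
[2.1] false → false (antecedent false ⇒ implication holds) = true
[2.2.1] exactly-one(false, false, true) = true
[2.2] NOT true = false
[2] true → false = false
[root] false OR false = false
Overall: false → denied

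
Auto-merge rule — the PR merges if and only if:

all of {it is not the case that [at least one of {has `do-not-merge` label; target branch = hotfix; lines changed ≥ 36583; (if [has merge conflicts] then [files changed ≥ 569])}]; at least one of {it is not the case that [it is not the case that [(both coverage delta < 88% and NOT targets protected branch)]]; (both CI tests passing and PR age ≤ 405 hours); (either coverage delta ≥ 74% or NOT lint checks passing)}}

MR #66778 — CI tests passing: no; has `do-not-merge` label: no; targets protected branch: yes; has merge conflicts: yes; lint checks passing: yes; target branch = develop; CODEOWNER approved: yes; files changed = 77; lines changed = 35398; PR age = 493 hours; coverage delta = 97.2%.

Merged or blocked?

Atomic conditions:
  has `do-not-merge` label: no → false
  target branch = hotfix: develop == hotfix is false
  lines changed ≥ 36583: 35398 ≥ 36583 is false
  has merge conflicts: yes → true
  files changed ≥ 569: 77 ≥ 569 is false
  coverage delta < 88%: 97.2 < 88 is false
  NOT targets protected branch: yes → false
  CI tests passing: no → false
  PR age ≤ 405 hours: 493 ≤ 405 is false
  coverage delta ≥ 74%: 97.2 ≥ 74 is true
  NOT lint checks passing: yes → false
Combine:
[1.1.4] true → false = false
[1.1] false OR false OR false OR false = false
[1] NOT false = true
[2.1.1.1] false AND false = false
[2.1.1] NOT false = true
[2.1] NOT true = false
[2.2] false AND false = false
[2.3] true OR false = true
[2] false OR false OR true = true
[root] true AND true = true
Overall: true → merged

Merged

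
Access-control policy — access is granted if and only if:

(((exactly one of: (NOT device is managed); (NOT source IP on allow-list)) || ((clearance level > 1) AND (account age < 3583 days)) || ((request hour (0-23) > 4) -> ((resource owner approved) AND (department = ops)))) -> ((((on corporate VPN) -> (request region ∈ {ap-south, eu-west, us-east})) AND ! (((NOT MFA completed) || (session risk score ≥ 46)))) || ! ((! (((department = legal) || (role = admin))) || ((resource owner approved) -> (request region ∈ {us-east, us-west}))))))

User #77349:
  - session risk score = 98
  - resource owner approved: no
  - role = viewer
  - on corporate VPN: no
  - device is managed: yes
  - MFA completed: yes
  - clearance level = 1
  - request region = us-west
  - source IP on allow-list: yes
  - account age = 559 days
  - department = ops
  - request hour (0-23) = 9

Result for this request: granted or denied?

Granted

Atomic conditions:
  NOT device is managed: yes → false
  NOT source IP on allow-list: yes → false
  clearance level > 1: 1 > 1 is false
  account age < 3583 days: 559 < 3583 is true
  request hour (0-23) > 4: 9 > 4 is true
  resource owner approved: no → false
  department = ops: ops == ops is true
  on corporate VPN: no → false
  request region ∈ {ap-south, eu-west, us-east}: us-west is not in the set → false
  NOT MFA completed: yes → false
  session risk score ≥ 46: 98 ≥ 46 is true
  department = legal: ops == legal is false
  role = admin: viewer == admin is false
  request region ∈ {us-east, us-west}: us-west is in the set → true
Combine:
[1.1] exactly-one(false, false) = false
[1.2] false AND true = false
[1.3.2] false AND true = false
[1.3] true → false = false
[1] false OR false OR false = false
[2.1.1] false → false (antecedent false ⇒ implication holds) = true
[2.1.2.1] false OR true = true
[2.1.2] NOT true = false
[2.1] true AND false = false
[2.2.1.1.1] false OR false = false
[2.2.1.1] NOT false = true
[2.2.1.2] false → true (antecedent false ⇒ implication holds) = true
[2.2.1] true OR true = true
[2.2] NOT true = false
[2] false OR false = false
[root] false → false (antecedent false ⇒ implication holds) = true
Overall: true → granted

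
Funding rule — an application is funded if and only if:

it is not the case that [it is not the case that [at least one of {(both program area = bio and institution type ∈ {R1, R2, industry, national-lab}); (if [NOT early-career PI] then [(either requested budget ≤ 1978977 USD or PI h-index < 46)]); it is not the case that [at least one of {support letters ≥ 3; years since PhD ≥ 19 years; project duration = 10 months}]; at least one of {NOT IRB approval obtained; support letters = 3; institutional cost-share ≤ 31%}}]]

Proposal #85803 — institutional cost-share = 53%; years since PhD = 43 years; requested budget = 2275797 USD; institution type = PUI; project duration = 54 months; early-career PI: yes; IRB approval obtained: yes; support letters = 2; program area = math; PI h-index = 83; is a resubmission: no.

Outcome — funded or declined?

Atomic conditions:
  program area = bio: math == bio is false
  institution type ∈ {R1, R2, industry, national-lab}: PUI is not in the set → false
  NOT early-career PI: yes → false
  requested budget ≤ 1978977 USD: 2275797 ≤ 1978977 is false
  PI h-index < 46: 83 < 46 is false
  support letters ≥ 3: 2 ≥ 3 is false
  years since PhD ≥ 19 years: 43 ≥ 19 is true
  project duration = 10 months: 54 == 10 is false
  NOT IRB approval obtained: yes → false
  support letters = 3: 2 == 3 is false
  institutional cost-share ≤ 31%: 53 ≤ 31 is false
Combine:
[1.1.1] false AND false = false
[1.1.2.2] false OR false = false
[1.1.2] false → false (antecedent false ⇒ implication holds) = true
[1.1.3.1] false OR true OR false = true
[1.1.3] NOT true = false
[1.1.4] false OR false OR false = false
[1.1] false OR true OR false OR false = true
[1] NOT true = false
[root] NOT false = true
Overall: true → funded

Funded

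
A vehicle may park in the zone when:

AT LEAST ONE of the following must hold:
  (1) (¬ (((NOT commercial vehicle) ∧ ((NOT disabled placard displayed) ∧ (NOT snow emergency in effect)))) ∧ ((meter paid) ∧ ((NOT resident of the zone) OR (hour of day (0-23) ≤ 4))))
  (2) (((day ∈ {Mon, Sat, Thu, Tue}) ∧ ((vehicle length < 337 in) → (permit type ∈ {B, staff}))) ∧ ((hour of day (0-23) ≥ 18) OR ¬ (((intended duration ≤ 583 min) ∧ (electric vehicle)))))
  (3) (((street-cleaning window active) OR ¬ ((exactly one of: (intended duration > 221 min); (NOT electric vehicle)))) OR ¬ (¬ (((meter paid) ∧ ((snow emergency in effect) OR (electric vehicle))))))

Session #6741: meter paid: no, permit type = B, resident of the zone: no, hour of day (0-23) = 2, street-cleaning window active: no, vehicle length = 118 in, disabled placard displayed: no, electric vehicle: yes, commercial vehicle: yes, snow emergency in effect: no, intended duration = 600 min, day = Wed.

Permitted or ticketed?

Ticketed

Atomic conditions:
  NOT commercial vehicle: yes → false
  NOT disabled placard displayed: no → true
  NOT snow emergency in effect: no → true
  meter paid: no → false
  NOT resident of the zone: no → true
  hour of day (0-23) ≤ 4: 2 ≤ 4 is true
  day ∈ {Mon, Sat, Thu, Tue}: Wed is not in the set → false
  vehicle length < 337 in: 118 < 337 is true
  permit type ∈ {B, staff}: B is in the set → true
  hour of day (0-23) ≥ 18: 2 ≥ 18 is false
  intended duration ≤ 583 min: 600 ≤ 583 is false
  electric vehicle: yes → true
  street-cleaning window active: no → false
  intended duration > 221 min: 600 > 221 is true
  NOT electric vehicle: yes → false
  snow emergency in effect: no → false
Combine:
[1.1.1.2] true AND true = true
[1.1.1] false AND true = false
[1.1] NOT false = true
[1.2.2] true OR true = true
[1.2] false AND true = false
[1] true AND false = false
[2.1.2] true → true = true
[2.1] false AND true = false
[2.2.2.1] false AND true = false
[2.2.2] NOT false = true
[2.2] false OR true = true
[2] false AND true = false
[3.1.2.1] exactly-one(true, false) = true
[3.1.2] NOT true = false
[3.1] false OR false = false
[3.2.1.1.2] false OR true = true
[3.2.1.1] false AND true = false
[3.2.1] NOT false = true
[3.2] NOT true = false
[3] false OR false = false
[root] false OR false OR false = false
Overall: false → ticketed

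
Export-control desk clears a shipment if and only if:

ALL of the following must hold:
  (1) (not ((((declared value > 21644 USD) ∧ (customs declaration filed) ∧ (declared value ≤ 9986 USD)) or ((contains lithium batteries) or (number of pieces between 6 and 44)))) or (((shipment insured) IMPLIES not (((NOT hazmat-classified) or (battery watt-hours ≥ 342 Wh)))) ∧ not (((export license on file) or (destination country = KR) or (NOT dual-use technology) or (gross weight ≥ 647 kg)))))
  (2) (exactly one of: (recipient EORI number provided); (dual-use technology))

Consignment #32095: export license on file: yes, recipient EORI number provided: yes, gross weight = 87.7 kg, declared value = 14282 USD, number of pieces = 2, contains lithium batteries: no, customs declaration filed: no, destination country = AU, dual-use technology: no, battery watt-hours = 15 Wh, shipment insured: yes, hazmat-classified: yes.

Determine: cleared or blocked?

Cleared

Atomic conditions:
  declared value > 21644 USD: 14282 > 21644 is false
  customs declaration filed: no → false
  declared value ≤ 9986 USD: 14282 ≤ 9986 is false
  contains lithium batteries: no → false
  number of pieces between 6 and 44: 2 in [6, 44] is false
  shipment insured: yes → true
  NOT hazmat-classified: yes → false
  battery watt-hours ≥ 342 Wh: 15 ≥ 342 is false
  export license on file: yes → true
  destination country = KR: AU == KR is false
  NOT dual-use technology: no → true
  gross weight ≥ 647 kg: 87.7 ≥ 647 is false
  recipient EORI number provided: yes → true
  dual-use technology: no → false
Combine:
[1.1.1.1] false AND false AND false = false
[1.1.1.2] false OR false = false
[1.1.1] false OR false = false
[1.1] NOT false = true
[1.2.1.2.1] false OR false = false
[1.2.1.2] NOT false = true
[1.2.1] true → true = true
[1.2.2.1] true OR false OR true OR false = true
[1.2.2] NOT true = false
[1.2] true AND false = false
[1] true OR false = true
[2] exactly-one(true, false) = true
[root] true AND true = true
Overall: true → cleared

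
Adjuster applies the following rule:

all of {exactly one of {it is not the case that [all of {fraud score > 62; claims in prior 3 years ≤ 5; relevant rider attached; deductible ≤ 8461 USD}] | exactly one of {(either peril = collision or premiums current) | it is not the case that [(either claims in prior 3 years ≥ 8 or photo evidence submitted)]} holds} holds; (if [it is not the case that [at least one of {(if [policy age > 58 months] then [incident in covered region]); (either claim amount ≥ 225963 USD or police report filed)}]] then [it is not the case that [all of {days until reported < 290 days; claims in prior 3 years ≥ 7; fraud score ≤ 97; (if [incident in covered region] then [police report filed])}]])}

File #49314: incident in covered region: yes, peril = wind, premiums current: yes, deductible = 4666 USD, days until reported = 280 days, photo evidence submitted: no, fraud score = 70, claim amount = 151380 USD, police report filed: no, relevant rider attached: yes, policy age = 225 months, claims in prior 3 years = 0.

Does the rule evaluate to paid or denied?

Atomic conditions:
  fraud score > 62: 70 > 62 is true
  claims in prior 3 years ≤ 5: 0 ≤ 5 is true
  relevant rider attached: yes → true
  deductible ≤ 8461 USD: 4666 ≤ 8461 is true
  peril = collision: wind == collision is false
  premiums current: yes → true
  claims in prior 3 years ≥ 8: 0 ≥ 8 is false
  photo evidence submitted: no → false
  policy age > 58 months: 225 > 58 is true
  incident in covered region: yes → true
  claim amount ≥ 225963 USD: 151380 ≥ 225963 is false
  police report filed: no → false
  days until reported < 290 days: 280 < 290 is true
  claims in prior 3 years ≥ 7: 0 ≥ 7 is false
  fraud score ≤ 97: 70 ≤ 97 is true
Combine:
[1.1.1] true AND true AND true AND true = true
[1.1] NOT true = false
[1.2.1] false OR true = true
[1.2.2.1] false OR false = false
[1.2.2] NOT false = true
[1.2] exactly-one(true, true) = false
[1] exactly-one(false, false) = false
[2.1.1.1] true → true = true
[2.1.1.2] false OR false = false
[2.1.1] true OR false = true
[2.1] NOT true = false
[2.2.1.4] true → false = false
[2.2.1] true AND false AND true AND false = false
[2.2] NOT false = true
[2] false → true (antecedent false ⇒ implication holds) = true
[root] false AND true = false
Overall: false → denied

Denied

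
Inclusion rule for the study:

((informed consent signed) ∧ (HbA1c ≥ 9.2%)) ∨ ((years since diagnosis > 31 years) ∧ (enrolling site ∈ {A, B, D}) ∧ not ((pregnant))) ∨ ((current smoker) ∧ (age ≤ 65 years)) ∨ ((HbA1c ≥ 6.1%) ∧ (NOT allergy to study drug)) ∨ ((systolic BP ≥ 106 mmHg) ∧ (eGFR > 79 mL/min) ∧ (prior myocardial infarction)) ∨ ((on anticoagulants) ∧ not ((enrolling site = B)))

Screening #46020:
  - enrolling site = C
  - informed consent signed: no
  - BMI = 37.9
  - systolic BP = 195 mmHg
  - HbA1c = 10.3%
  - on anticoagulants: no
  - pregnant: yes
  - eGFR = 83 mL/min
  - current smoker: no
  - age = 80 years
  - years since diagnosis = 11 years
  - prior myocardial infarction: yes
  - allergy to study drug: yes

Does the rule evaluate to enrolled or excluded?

Enrolled

Atomic conditions:
  informed consent signed: no → false
  HbA1c ≥ 9.2%: 10.3 ≥ 9.2 is true
  years since diagnosis > 31 years: 11 > 31 is false
  enrolling site ∈ {A, B, D}: C is not in the set → false
  pregnant: yes → true
  current smoker: no → false
  age ≤ 65 years: 80 ≤ 65 is false
  HbA1c ≥ 6.1%: 10.3 ≥ 6.1 is true
  NOT allergy to study drug: yes → false
  systolic BP ≥ 106 mmHg: 195 ≥ 106 is true
  eGFR > 79 mL/min: 83 > 79 is true
  prior myocardial infarction: yes → true
  on anticoagulants: no → false
  enrolling site = B: C == B is false
Combine:
[1] false AND true = false
[2.3] NOT true = false
[2] false AND false AND false = false
[3] false AND false = false
[4] true AND false = false
[5] true AND true AND true = true
[6.2] NOT false = true
[6] false AND true = false
[root] false OR false OR false OR false OR true OR false = true
Overall: true → enrolled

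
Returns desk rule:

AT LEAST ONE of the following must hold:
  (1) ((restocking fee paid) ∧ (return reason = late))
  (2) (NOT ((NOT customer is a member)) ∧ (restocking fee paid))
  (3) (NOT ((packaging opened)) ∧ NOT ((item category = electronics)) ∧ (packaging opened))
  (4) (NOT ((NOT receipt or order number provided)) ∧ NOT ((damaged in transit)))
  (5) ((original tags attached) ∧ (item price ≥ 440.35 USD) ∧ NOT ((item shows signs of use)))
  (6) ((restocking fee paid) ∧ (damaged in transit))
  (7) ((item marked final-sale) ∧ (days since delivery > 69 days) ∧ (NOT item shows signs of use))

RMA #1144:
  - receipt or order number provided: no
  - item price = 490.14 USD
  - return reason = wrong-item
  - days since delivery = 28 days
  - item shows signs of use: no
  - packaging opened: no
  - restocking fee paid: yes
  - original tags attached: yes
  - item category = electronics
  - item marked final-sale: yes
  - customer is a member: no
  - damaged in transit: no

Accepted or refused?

Atomic conditions:
  restocking fee paid: yes → true
  return reason = late: wrong-item == late is false
  NOT customer is a member: no → true
  packaging opened: no → false
  item category = electronics: electronics == electronics is true
  NOT receipt or order number provided: no → true
  damaged in transit: no → false
  original tags attached: yes → true
  item price ≥ 440.35 USD: 490.14 ≥ 440.35 is true
  item shows signs of use: no → false
  item marked final-sale: yes → true
  days since delivery > 69 days: 28 > 69 is false
  NOT item shows signs of use: no → true
Combine:
[1] true AND false = false
[2.1] NOT true = false
[2] false AND true = false
[3.1] NOT false = true
[3.2] NOT true = false
[3] true AND false AND false = false
[4.1] NOT true = false
[4.2] NOT false = true
[4] false AND true = false
[5.3] NOT false = true
[5] true AND true AND true = true
[6] true AND false = false
[7] true AND false AND true = false
[root] false OR false OR false OR false OR true OR false OR false = true
Overall: true → accepted

Accepted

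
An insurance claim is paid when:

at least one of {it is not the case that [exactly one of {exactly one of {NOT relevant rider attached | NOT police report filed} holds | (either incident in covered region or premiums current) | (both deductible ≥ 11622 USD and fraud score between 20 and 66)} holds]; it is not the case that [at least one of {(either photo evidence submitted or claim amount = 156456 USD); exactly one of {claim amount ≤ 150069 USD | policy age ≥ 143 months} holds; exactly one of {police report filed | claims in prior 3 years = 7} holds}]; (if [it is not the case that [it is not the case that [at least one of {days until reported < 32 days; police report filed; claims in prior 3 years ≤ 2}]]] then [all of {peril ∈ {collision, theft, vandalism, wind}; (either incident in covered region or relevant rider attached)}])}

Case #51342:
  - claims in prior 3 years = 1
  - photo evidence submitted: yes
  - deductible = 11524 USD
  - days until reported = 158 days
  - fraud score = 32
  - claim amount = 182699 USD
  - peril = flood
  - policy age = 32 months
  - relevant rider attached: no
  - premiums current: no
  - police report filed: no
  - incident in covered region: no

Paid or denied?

Paid

Atomic conditions:
  NOT relevant rider attached: no → true
  NOT police report filed: no → true
  incident in covered region: no → false
  premiums current: no → false
  deductible ≥ 11622 USD: 11524 ≥ 11622 is false
  fraud score between 20 and 66: 32 in [20, 66] is true
  photo evidence submitted: yes → true
  claim amount = 156456 USD: 182699 == 156456 is false
  claim amount ≤ 150069 USD: 182699 ≤ 150069 is false
  policy age ≥ 143 months: 32 ≥ 143 is false
  police report filed: no → false
  claims in prior 3 years = 7: 1 == 7 is false
  days until reported < 32 days: 158 < 32 is false
  claims in prior 3 years ≤ 2: 1 ≤ 2 is true
  peril ∈ {collision, theft, vandalism, wind}: flood is not in the set → false
  relevant rider attached: no → false
Combine:
[1.1.1] exactly-one(true, true) = false
[1.1.2] false OR false = false
[1.1.3] false AND true = false
[1.1] exactly-one(false, false, false) = false
[1] NOT false = true
[2.1.1] true OR false = true
[2.1.2] exactly-one(false, false) = false
[2.1.3] exactly-one(false, false) = false
[2.1] true OR false OR false = true
[2] NOT true = false
[3.1.1.1] false OR false OR true = true
[3.1.1] NOT true = false
[3.1] NOT false = true
[3.2.2] false OR false = false
[3.2] false AND false = false
[3] true → false = false
[root] true OR false OR false = true
Overall: true → paid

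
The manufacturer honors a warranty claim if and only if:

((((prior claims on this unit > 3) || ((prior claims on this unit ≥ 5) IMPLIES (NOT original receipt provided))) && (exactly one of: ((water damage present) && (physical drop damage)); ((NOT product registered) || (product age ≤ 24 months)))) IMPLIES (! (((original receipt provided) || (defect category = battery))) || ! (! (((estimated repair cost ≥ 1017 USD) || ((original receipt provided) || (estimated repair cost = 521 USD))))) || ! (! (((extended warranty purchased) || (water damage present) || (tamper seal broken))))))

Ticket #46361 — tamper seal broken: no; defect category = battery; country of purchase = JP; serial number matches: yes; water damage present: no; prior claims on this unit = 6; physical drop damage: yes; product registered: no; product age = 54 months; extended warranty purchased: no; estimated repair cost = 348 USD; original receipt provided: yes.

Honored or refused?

Atomic conditions:
  prior claims on this unit > 3: 6 > 3 is true
  prior claims on this unit ≥ 5: 6 ≥ 5 is true
  NOT original receipt provided: yes → false
  water damage present: no → false
  physical drop damage: yes → true
  NOT product registered: no → true
  product age ≤ 24 months: 54 ≤ 24 is false
  original receipt provided: yes → true
  defect category = battery: battery == battery is true
  estimated repair cost ≥ 1017 USD: 348 ≥ 1017 is false
  estimated repair cost = 521 USD: 348 == 521 is false
  extended warranty purchased: no → false
  tamper seal broken: no → false
Combine:
[1.1.2] true → false = false
[1.1] true OR false = true
[1.2.1] false AND true = false
[1.2.2] true OR false = true
[1.2] exactly-one(false, true) = true
[1] true AND true = true
[2.1.1] true OR true = true
[2.1] NOT true = false
[2.2.1.1.2] true OR false = true
[2.2.1.1] false OR true = true
[2.2.1] NOT true = false
[2.2] NOT false = true
[2.3.1.1] false OR false OR false = false
[2.3.1] NOT false = true
[2.3] NOT true = false
[2] false OR true OR false = true
[root] true → true = true
Overall: true → honored

Honored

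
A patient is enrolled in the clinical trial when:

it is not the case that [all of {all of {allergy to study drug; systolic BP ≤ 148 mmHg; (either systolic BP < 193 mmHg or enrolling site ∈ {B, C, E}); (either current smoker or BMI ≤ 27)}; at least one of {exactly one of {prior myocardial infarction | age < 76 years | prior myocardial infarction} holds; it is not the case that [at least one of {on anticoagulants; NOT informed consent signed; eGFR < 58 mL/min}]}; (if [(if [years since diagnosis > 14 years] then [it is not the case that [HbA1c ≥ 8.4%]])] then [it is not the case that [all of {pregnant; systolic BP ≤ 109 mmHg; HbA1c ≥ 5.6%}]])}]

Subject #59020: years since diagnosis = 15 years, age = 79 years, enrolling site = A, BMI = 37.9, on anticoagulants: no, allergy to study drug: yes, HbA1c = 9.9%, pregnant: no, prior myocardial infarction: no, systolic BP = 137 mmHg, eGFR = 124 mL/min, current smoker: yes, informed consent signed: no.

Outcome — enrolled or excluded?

Atomic conditions:
  allergy to study drug: yes → true
  systolic BP ≤ 148 mmHg: 137 ≤ 148 is true
  systolic BP < 193 mmHg: 137 < 193 is true
  enrolling site ∈ {B, C, E}: A is not in the set → false
  current smoker: yes → true
  BMI ≤ 27: 37.9 ≤ 27 is false
  prior myocardial infarction: no → false
  age < 76 years: 79 < 76 is false
  on anticoagulants: no → false
  NOT informed consent signed: no → true
  eGFR < 58 mL/min: 124 < 58 is false
  years since diagnosis > 14 years: 15 > 14 is true
  HbA1c ≥ 8.4%: 9.9 ≥ 8.4 is true
  pregnant: no → false
  systolic BP ≤ 109 mmHg: 137 ≤ 109 is false
  HbA1c ≥ 5.6%: 9.9 ≥ 5.6 is true
Combine:
[1.1.3] true OR false = true
[1.1.4] true OR false = true
[1.1] true AND true AND true AND true = true
[1.2.1] exactly-one(false, false, false) = false
[1.2.2.1] false OR true OR false = true
[1.2.2] NOT true = false
[1.2] false OR false = false
[1.3.1.2] NOT true = false
[1.3.1] true → false = false
[1.3.2.1] false AND false AND true = false
[1.3.2] NOT false = true
[1.3] false → true (antecedent false ⇒ implication holds) = true
[1] true AND false AND true = false
[root] NOT false = true
Overall: true → enrolled

Enrolled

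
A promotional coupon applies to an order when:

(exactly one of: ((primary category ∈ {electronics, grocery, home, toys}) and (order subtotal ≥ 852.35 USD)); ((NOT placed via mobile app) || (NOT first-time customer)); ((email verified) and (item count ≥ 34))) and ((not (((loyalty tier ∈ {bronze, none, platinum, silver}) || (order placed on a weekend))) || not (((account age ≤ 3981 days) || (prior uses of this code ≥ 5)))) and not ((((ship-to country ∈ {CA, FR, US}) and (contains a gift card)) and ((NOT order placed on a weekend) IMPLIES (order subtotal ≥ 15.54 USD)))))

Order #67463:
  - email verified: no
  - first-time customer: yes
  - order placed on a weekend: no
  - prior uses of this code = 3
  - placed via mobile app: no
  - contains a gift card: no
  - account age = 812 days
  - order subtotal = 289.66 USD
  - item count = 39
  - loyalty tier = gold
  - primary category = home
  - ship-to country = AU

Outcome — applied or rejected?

Atomic conditions:
  primary category ∈ {electronics, grocery, home, toys}: home is in the set → true
  order subtotal ≥ 852.35 USD: 289.66 ≥ 852.35 is false
  NOT placed via mobile app: no → true
  NOT first-time customer: yes → false
  email verified: no → false
  item count ≥ 34: 39 ≥ 34 is true
  loyalty tier ∈ {bronze, none, platinum, silver}: gold is not in the set → false
  order placed on a weekend: no → false
  account age ≤ 3981 days: 812 ≤ 3981 is true
  prior uses of this code ≥ 5: 3 ≥ 5 is false
  ship-to country ∈ {CA, FR, US}: AU is not in the set → false
  contains a gift card: no → false
  NOT order placed on a weekend: no → true
  order subtotal ≥ 15.54 USD: 289.66 ≥ 15.54 is true
Combine:
[1.1] true AND false = false
[1.2] true OR false = true
[1.3] false AND true = false
[1] exactly-one(false, true, false) = true
[2.1.1.1] false OR false = false
[2.1.1] NOT false = true
[2.1.2.1] true OR false = true
[2.1.2] NOT true = false
[2.1] true OR false = true
[2.2.1.1] false AND false = false
[2.2.1.2] true → true = true
[2.2.1] false AND true = false
[2.2] NOT false = true
[2] true AND true = true
[root] true AND true = true
Overall: true → applied

Applied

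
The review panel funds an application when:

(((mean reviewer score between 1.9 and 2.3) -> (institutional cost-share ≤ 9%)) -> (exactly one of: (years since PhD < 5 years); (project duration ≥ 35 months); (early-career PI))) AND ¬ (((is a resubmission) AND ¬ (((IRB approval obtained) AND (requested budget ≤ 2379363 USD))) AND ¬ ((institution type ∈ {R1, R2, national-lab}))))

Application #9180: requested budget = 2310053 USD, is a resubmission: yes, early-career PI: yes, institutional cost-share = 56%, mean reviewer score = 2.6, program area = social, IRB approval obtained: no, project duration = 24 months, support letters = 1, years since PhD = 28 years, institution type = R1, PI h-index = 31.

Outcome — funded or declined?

Atomic conditions:
  mean reviewer score between 1.9 and 2.3: 2.6 in [1.9, 2.3] is false
  institutional cost-share ≤ 9%: 56 ≤ 9 is false
  years since PhD < 5 years: 28 < 5 is false
  project duration ≥ 35 months: 24 ≥ 35 is false
  early-career PI: yes → true
  is a resubmission: yes → true
  IRB approval obtained: no → false
  requested budget ≤ 2379363 USD: 2310053 ≤ 2379363 is true
  institution type ∈ {R1, R2, national-lab}: R1 is in the set → true
Combine:
[1.1] false → false (antecedent false ⇒ implication holds) = true
[1.2] exactly-one(false, false, true) = true
[1] true → true = true
[2.1.2.1] false AND true = false
[2.1.2] NOT false = true
[2.1.3] NOT true = false
[2.1] true AND true AND false = false
[2] NOT false = true
[root] true AND true = true
Overall: true → funded

Funded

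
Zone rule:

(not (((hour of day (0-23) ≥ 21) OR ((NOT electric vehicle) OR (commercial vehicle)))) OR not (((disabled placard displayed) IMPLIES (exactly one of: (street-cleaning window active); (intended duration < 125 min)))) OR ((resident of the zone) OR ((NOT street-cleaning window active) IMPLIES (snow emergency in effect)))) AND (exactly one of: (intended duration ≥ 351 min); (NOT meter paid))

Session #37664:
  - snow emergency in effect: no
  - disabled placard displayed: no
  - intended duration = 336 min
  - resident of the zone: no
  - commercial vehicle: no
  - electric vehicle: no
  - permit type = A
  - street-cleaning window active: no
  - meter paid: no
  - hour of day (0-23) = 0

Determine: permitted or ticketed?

Atomic conditions:
  hour of day (0-23) ≥ 21: 0 ≥ 21 is false
  NOT electric vehicle: no → true
  commercial vehicle: no → false
  disabled placard displayed: no → false
  street-cleaning window active: no → false
  intended duration < 125 min: 336 < 125 is false
  resident of the zone: no → false
  NOT street-cleaning window active: no → true
  snow emergency in effect: no → false
  intended duration ≥ 351 min: 336 ≥ 351 is false
  NOT meter paid: no → true
Combine:
[1.1.1.2] true OR false = true
[1.1.1] false OR true = true
[1.1] NOT true = false
[1.2.1.2] exactly-one(false, false) = false
[1.2.1] false → false (antecedent false ⇒ implication holds) = true
[1.2] NOT true = false
[1.3.2] true → false = false
[1.3] false OR false = false
[1] false OR false OR false = false
[2] exactly-one(false, true) = true
[root] false AND true = false
Overall: false → ticketed

Ticketed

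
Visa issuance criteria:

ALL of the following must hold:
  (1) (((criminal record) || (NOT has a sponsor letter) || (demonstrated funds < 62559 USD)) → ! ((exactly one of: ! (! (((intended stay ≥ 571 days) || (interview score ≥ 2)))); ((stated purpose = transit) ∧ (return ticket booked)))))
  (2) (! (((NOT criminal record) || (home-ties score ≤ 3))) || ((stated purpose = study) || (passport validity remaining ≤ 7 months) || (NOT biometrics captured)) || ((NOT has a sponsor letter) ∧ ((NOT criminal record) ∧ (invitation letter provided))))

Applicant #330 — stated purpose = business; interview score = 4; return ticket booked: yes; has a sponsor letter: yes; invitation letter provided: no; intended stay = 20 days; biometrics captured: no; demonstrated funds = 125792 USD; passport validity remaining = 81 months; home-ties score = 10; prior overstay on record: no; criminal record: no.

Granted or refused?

Granted

Atomic conditions:
  criminal record: no → false
  NOT has a sponsor letter: yes → false
  demonstrated funds < 62559 USD: 125792 < 62559 is false
  intended stay ≥ 571 days: 20 ≥ 571 is false
  interview score ≥ 2: 4 ≥ 2 is true
  stated purpose = transit: business == transit is false
  return ticket booked: yes → true
  NOT criminal record: no → true
  home-ties score ≤ 3: 10 ≤ 3 is false
  stated purpose = study: business == study is false
  passport validity remaining ≤ 7 months: 81 ≤ 7 is false
  NOT biometrics captured: no → true
  invitation letter provided: no → false
Combine:
[1.1] false OR false OR false = false
[1.2.1.1.1.1] false OR true = true
[1.2.1.1.1] NOT true = false
[1.2.1.1] NOT false = true
[1.2.1.2] false AND true = false
[1.2.1] exactly-one(true, false) = true
[1.2] NOT true = false
[1] false → false (antecedent false ⇒ implication holds) = true
[2.1.1] true OR false = true
[2.1] NOT true = false
[2.2] false OR false OR true = true
[2.3.2] true AND false = false
[2.3] false AND false = false
[2] false OR true OR false = true
[root] true AND true = true
Overall: true → granted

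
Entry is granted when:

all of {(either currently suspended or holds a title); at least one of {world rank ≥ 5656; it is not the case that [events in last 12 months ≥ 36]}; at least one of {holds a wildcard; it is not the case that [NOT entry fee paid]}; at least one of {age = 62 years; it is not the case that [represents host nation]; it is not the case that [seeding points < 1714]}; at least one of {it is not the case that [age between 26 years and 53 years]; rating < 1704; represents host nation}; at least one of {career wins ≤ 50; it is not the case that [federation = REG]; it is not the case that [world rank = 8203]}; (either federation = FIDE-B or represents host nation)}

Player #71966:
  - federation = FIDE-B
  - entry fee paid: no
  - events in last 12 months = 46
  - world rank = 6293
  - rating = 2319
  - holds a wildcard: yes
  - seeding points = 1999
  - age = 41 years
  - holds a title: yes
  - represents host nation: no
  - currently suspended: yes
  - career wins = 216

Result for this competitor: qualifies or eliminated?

Eliminated

Atomic conditions:
  currently suspended: yes → true
  holds a title: yes → true
  world rank ≥ 5656: 6293 ≥ 5656 is true
  events in last 12 months ≥ 36: 46 ≥ 36 is true
  holds a wildcard: yes → true
  NOT entry fee paid: no → true
  age = 62 years: 41 == 62 is false
  represents host nation: no → false
  seeding points < 1714: 1999 < 1714 is false
  age between 26 years and 53 years: 41 in [26, 53] is true
  rating < 1704: 2319 < 1704 is false
  career wins ≤ 50: 216 ≤ 50 is false
  federation = REG: FIDE-B == REG is false
  world rank = 8203: 6293 == 8203 is false
  federation = FIDE-B: FIDE-B == FIDE-B is true
Combine:
[1] true OR true = true
[2.2] NOT true = false
[2] true OR false = true
[3.2] NOT true = false
[3] true OR false = true
[4.2] NOT false = true
[4.3] NOT false = true
[4] false OR true OR true = true
[5.1] NOT true = false
[5] false OR false OR false = false
[6.2] NOT false = true
[6.3] NOT false = true
[6] false OR true OR true = true
[7] true OR false = true
[root] true AND true AND true AND true AND false AND true AND true = false
Overall: false → eliminated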